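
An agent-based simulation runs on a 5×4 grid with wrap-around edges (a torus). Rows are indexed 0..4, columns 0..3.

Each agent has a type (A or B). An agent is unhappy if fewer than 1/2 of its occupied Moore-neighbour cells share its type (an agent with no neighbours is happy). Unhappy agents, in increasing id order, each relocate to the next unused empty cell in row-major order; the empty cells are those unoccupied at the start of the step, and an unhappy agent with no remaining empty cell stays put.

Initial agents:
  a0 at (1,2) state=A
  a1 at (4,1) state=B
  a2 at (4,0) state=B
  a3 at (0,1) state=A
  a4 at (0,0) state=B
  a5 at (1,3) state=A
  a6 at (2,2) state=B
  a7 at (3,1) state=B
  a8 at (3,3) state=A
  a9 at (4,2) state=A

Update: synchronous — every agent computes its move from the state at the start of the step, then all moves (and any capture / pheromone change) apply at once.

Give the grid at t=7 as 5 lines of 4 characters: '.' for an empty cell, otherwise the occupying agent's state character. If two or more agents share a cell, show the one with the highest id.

BBAA
.AAA
....
.B..
BB..

t=1: a0@(1,2):A a1@(4,1):B a2@(4,0):B a3@(0,2):A a4@(0,0):B a5@(0,3):A a6@(1,0):B a7@(3,1):B a8@(1,1):A a9@(4,2):A
t=2: a0@(1,2):A a1@(4,1):B a2@(4,0):B a3@(0,2):A a4@(0,0):B a5@(0,3):A a6@(0,1):B a7@(3,1):B a8@(1,1):A a9@(4,2):A
t=3: a0@(1,2):A a1@(4,1):B a2@(4,0):B a3@(0,2):A a4@(0,0):B a5@(0,3):A a6@(1,0):B a7@(3,1):B a8@(1,1):A a9@(1,3):A
t=4: a0@(1,2):A a1@(4,1):B a2@(4,0):B a3@(0,2):A a4@(0,0):B a5@(0,3):A a6@(0,1):B a7@(3,1):B a8@(1,1):A a9@(1,3):A
t=5: (unchanged — steady state)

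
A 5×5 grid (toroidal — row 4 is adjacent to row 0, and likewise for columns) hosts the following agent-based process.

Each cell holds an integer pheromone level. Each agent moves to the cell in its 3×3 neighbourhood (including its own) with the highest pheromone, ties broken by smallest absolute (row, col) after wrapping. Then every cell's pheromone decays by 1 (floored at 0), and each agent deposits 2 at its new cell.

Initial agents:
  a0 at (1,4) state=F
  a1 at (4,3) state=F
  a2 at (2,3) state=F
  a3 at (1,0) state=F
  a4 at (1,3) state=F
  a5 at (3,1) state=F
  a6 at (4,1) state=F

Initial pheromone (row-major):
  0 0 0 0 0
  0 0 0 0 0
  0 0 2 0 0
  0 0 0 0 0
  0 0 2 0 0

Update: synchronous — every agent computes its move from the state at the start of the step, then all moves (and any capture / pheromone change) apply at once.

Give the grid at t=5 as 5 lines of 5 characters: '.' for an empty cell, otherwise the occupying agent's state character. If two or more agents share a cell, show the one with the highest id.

t=1: a0@(0,0) a1@(4,2) a2@(2,2) a3@(0,0) a4@(2,2) a5@(2,2) a6@(4,2) | pheromone: 4 0 0 0 0 / 0 0 0 0 0 / 0 0 7 0 0 / 0 0 0 0 0 / 0 0 5 0 0
t=2: a0@(0,0) a1@(4,2) a2@(2,2) a3@(0,0) a4@(2,2) a5@(2,2) a6@(4,2) | pheromone: 7 0 0 0 0 / 0 0 0 0 0 / 0 0 12 0 0 / 0 0 0 0 0 / 0 0 8 0 0
t=3: a0@(0,0) a1@(4,2) a2@(2,2) a3@(0,0) a4@(2,2) a5@(2,2) a6@(4,2) | pheromone: 10 0 0 0 0 / 0 0 0 0 0 / 0 0 17 0 0 / 0 0 0 0 0 / 0 0 11 0 0
t=4: a0@(0,0) a1@(4,2) a2@(2,2) a3@(0,0) a4@(2,2) a5@(2,2) a6@(4,2) | pheromone: 13 0 0 0 0 / 0 0 0 0 0 / 0 0 22 0 0 / 0 0 0 0 0 / 0 0 14 0 0
t=5: a0@(0,0) a1@(4,2) a2@(2,2) a3@(0,0) a4@(2,2) a5@(2,2) a6@(4,2) | pheromone: 16 0 0 0 0 / 0 0 0 0 0 / 0 0 27 0 0 / 0 0 0 0 0 / 0 0 17 0 0

F....
.....
..F..
.....
..F..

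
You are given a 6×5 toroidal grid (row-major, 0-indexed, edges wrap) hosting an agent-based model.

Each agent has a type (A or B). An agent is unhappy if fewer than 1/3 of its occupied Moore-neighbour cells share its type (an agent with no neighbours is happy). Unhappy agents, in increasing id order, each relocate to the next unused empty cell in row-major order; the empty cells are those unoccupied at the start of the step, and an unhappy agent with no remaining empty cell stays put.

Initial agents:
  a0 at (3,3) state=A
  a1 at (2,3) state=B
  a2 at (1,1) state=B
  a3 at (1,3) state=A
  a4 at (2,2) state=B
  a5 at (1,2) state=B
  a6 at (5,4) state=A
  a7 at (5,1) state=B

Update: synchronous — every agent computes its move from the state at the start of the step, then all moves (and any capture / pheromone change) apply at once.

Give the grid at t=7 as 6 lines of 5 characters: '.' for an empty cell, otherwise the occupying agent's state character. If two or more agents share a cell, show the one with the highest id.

AA.B.
.BB..
..BB.
.....
.....
....A

t=1: a0@(0,0):A a1@(2,3):B a2@(1,1):B a3@(0,1):A a4@(2,2):B a5@(1,2):B a6@(5,4):A a7@(5,1):B
t=2: a0@(0,0):A a1@(2,3):B a2@(1,1):B a3@(0,2):A a4@(2,2):B a5@(1,2):B a6@(5,4):A a7@(0,3):B
t=3: a0@(0,0):A a1@(2,3):B a2@(1,1):B a3@(0,1):A a4@(2,2):B a5@(1,2):B a6@(5,4):A a7@(0,3):B
t=4: (unchanged — steady state)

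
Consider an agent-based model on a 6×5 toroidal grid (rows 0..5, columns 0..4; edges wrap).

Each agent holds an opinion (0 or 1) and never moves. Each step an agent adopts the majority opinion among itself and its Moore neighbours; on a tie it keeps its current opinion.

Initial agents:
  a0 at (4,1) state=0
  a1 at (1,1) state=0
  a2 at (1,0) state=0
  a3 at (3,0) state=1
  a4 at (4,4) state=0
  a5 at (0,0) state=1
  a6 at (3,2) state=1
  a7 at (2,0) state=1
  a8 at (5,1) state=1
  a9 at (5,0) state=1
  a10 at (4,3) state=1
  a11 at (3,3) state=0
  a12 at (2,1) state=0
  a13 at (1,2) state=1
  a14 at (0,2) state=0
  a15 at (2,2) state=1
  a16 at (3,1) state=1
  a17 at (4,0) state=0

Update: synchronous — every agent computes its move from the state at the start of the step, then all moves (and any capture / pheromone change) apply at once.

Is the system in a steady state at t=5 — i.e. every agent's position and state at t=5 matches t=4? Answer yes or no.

no

t=1: a0@(4,1):1 a1@(1,1):0 a2@(1,0):0 a3@(3,0):0 a4@(4,4):0 a5@(0,0):1 a6@(3,2):1 a7@(2,0):1 a8@(5,1):1 a9@(5,0):1 a10@(4,3):1 a11@(3,3):1 a12@(2,1):1 a13@(1,2):0 a14@(0,2):0 a15@(2,2):1 a16@(3,1):1 a17@(4,0):1
t=2: a0@(4,1):1 a1@(1,1):0 a2@(1,0):1 a3@(3,0):1 a4@(4,4):1 a5@(0,0):1 a6@(3,2):1 a7@(2,0):1 a8@(5,1):1 a9@(5,0):1 a10@(4,3):1 a11@(3,3):1 a12@(2,1):1 a13@(1,2):0 a14@(0,2):0 a15@(2,2):1 a16@(3,1):1 a17@(4,0):1
t=3: a0@(4,1):1 a1@(1,1):1 a2@(1,0):1 a3@(3,0):1 a4@(4,4):1 a5@(0,0):1 a6@(3,2):1 a7@(2,0):1 a8@(5,1):1 a9@(5,0):1 a10@(4,3):1 a11@(3,3):1 a12@(2,1):1 a13@(1,2):0 a14@(0,2):0 a15@(2,2):1 a16@(3,1):1 a17@(4,0):1
t=4: a0@(4,1):1 a1@(1,1):1 a2@(1,0):1 a3@(3,0):1 a4@(4,4):1 a5@(0,0):1 a6@(3,2):1 a7@(2,0):1 a8@(5,1):1 a9@(5,0):1 a10@(4,3):1 a11@(3,3):1 a12@(2,1):1 a13@(1,2):1 a14@(0,2):0 a15@(2,2):1 a16@(3,1):1 a17@(4,0):1
t=5: a0@(4,1):1 a1@(1,1):1 a2@(1,0):1 a3@(3,0):1 a4@(4,4):1 a5@(0,0):1 a6@(3,2):1 a7@(2,0):1 a8@(5,1):1 a9@(5,0):1 a10@(4,3):1 a11@(3,3):1 a12@(2,1):1 a13@(1,2):1 a14@(0,2):1 a15@(2,2):1 a16@(3,1):1 a17@(4,0):1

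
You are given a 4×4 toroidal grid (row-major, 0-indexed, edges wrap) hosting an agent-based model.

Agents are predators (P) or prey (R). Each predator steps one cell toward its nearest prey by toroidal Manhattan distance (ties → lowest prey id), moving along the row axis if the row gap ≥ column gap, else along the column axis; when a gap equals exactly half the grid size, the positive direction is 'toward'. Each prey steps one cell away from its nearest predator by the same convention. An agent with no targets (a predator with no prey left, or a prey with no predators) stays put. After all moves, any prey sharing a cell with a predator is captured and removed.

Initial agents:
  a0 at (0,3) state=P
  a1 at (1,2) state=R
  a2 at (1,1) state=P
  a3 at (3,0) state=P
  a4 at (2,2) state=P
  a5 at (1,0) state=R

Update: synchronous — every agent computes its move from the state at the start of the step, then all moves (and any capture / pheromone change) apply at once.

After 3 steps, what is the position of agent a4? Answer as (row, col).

t=1: a0@(1,3):P a2@(1,2):P a3@(0,0):P a4@(1,2):P
t=2: (unchanged — steady state)

(1, 2)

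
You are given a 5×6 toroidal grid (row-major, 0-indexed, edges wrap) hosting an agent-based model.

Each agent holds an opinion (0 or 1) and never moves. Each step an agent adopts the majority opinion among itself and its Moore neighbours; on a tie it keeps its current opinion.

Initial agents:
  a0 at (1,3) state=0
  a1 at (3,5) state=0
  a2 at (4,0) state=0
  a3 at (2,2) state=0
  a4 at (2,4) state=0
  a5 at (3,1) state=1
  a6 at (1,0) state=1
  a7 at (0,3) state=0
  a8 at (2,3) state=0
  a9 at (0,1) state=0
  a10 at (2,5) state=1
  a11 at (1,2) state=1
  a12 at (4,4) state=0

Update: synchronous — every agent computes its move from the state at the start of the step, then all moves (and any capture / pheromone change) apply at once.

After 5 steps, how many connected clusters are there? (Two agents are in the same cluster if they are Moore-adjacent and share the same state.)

2

t=1: a0@(1,3):0 a1@(3,5):0 a2@(4,0):0 a3@(2,2):0 a4@(2,4):0 a5@(3,1):0 a6@(1,0):1 a7@(0,3):0 a8@(2,3):0 a9@(0,1):0 a10@(2,5):1 a11@(1,2):0 a12@(4,4):0
t=2: (unchanged — steady state)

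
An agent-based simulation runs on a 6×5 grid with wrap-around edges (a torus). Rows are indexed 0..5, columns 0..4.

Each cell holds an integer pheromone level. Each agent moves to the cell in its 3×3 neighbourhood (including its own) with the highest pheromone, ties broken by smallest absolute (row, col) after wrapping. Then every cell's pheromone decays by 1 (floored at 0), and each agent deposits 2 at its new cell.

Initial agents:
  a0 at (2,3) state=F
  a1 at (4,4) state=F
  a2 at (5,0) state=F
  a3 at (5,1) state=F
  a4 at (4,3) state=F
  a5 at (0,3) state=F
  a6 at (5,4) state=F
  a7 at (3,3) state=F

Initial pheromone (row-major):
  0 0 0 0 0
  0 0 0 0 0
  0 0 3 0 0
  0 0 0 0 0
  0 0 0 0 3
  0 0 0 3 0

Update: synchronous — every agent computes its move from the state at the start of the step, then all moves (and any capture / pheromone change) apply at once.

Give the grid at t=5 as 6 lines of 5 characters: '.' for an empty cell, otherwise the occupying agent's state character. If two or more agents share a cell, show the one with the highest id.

t=1: a0@(2,2) a1@(4,4) a2@(4,4) a3@(0,0) a4@(4,4) a5@(5,3) a6@(4,4) a7@(2,2) | pheromone: 2 0 0 0 0 / 0 0 0 0 0 / 0 0 6 0 0 / 0 0 0 0 0 / 0 0 0 0 10 / 0 0 0 4 0
t=2: a0@(2,2) a1@(4,4) a2@(4,4) a3@(0,0) a4@(4,4) a5@(4,4) a6@(4,4) a7@(2,2) | pheromone: 3 0 0 0 0 / 0 0 0 0 0 / 0 0 9 0 0 / 0 0 0 0 0 / 0 0 0 0 19 / 0 0 0 3 0
t=3: a0@(2,2) a1@(4,4) a2@(4,4) a3@(0,0) a4@(4,4) a5@(4,4) a6@(4,4) a7@(2,2) | pheromone: 4 0 0 0 0 / 0 0 0 0 0 / 0 0 12 0 0 / 0 0 0 0 0 / 0 0 0 0 28 / 0 0 0 2 0
t=4: a0@(2,2) a1@(4,4) a2@(4,4) a3@(0,0) a4@(4,4) a5@(4,4) a6@(4,4) a7@(2,2) | pheromone: 5 0 0 0 0 / 0 0 0 0 0 / 0 0 15 0 0 / 0 0 0 0 0 / 0 0 0 0 37 / 0 0 0 1 0
t=5: a0@(2,2) a1@(4,4) a2@(4,4) a3@(0,0) a4@(4,4) a5@(4,4) a6@(4,4) a7@(2,2) | pheromone: 6 0 0 0 0 / 0 0 0 0 0 / 0 0 18 0 0 / 0 0 0 0 0 / 0 0 0 0 46 / 0 0 0 0 0

F....
.....
..F..
.....
....F
.....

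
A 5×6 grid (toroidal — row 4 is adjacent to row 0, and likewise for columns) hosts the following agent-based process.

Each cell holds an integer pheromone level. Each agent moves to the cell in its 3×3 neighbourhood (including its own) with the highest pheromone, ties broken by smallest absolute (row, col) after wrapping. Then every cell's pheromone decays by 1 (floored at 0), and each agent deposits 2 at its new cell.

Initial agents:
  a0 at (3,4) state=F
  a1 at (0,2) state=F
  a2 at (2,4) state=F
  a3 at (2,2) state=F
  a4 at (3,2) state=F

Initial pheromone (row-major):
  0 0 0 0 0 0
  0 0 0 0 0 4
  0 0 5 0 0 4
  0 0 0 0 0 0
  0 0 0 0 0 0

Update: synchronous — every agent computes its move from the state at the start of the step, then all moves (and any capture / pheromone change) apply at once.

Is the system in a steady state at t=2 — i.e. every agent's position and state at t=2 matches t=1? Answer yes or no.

t=1: a0@(2,5) a1@(0,1) a2@(1,5) a3@(2,2) a4@(2,2) | pheromone: 0 2 0 0 0 0 / 0 0 0 0 0 5 / 0 0 8 0 0 5 / 0 0 0 0 0 0 / 0 0 0 0 0 0
t=2: a0@(1,5) a1@(0,1) a2@(1,5) a3@(2,2) a4@(2,2) | pheromone: 0 3 0 0 0 0 / 0 0 0 0 0 8 / 0 0 11 0 0 4 / 0 0 0 0 0 0 / 0 0 0 0 0 0

no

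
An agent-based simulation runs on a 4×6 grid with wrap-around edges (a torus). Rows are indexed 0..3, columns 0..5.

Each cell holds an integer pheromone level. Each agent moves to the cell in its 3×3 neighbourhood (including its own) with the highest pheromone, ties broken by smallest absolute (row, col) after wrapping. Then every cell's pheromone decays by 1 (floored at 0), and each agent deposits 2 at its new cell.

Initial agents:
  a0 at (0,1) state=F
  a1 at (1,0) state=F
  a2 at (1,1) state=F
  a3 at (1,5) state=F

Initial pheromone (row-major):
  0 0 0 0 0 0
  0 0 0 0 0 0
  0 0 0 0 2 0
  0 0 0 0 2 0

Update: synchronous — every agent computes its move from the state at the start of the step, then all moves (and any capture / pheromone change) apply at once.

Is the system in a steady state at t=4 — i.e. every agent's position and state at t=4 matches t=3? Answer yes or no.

t=1: a0@(0,0) a1@(0,0) a2@(0,0) a3@(2,4) | pheromone: 6 0 0 0 0 0 / 0 0 0 0 0 0 / 0 0 0 0 3 0 / 0 0 0 0 1 0
t=2: a0@(0,0) a1@(0,0) a2@(0,0) a3@(2,4) | pheromone: 11 0 0 0 0 0 / 0 0 0 0 0 0 / 0 0 0 0 4 0 / 0 0 0 0 0 0
t=3: a0@(0,0) a1@(0,0) a2@(0,0) a3@(2,4) | pheromone: 16 0 0 0 0 0 / 0 0 0 0 0 0 / 0 0 0 0 5 0 / 0 0 0 0 0 0
t=4: a0@(0,0) a1@(0,0) a2@(0,0) a3@(2,4) | pheromone: 21 0 0 0 0 0 / 0 0 0 0 0 0 / 0 0 0 0 6 0 / 0 0 0 0 0 0

yes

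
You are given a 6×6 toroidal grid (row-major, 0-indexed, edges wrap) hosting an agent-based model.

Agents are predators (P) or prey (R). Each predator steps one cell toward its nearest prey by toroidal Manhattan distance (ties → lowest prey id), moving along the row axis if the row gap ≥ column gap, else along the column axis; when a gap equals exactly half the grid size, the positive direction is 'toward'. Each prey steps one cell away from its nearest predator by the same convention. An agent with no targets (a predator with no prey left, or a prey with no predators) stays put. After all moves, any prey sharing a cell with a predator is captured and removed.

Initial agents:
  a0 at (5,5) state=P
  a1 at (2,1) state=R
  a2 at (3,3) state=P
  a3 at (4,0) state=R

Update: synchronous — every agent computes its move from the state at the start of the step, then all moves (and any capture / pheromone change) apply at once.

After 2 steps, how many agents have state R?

t=1: a0@(4,5):P a1@(2,0):R a2@(3,2):P a3@(3,0):R
t=2: a0@(3,5):P a1@(1,0):R a2@(3,1):P a3@(2,0):R

2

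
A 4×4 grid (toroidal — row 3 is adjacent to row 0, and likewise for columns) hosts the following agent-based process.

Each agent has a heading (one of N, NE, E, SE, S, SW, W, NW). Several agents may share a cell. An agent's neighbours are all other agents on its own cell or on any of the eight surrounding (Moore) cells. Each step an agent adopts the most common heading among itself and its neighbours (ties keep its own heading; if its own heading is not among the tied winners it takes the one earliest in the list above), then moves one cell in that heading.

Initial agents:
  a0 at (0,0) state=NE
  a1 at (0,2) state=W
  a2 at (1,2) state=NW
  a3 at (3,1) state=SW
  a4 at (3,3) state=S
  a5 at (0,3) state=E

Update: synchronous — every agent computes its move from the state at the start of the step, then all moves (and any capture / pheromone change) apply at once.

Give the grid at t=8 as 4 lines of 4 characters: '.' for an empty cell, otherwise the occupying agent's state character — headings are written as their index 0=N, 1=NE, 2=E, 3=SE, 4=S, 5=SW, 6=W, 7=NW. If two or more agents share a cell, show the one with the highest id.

1.62
..7.
....
.5.4

t=1: a0@(3,1):NE a1@(0,1):W a2@(0,1):NW a3@(0,0):SW a4@(0,3):S a5@(0,0):E
t=2: a0@(2,2):NE a1@(0,0):W a2@(3,0):NW a3@(1,3):SW a4@(1,3):S a5@(0,1):E
t=3: a0@(1,3):NE a1@(0,3):W a2@(2,3):NW a3@(2,2):SW a4@(2,3):S a5@(0,2):E
t=4: a0@(0,0):NE a1@(0,2):W a2@(1,2):NW a3@(3,1):SW a4@(3,3):S a5@(0,3):E
t=5: a0@(3,1):NE a1@(0,1):W a2@(0,1):NW a3@(0,0):SW a4@(0,3):S a5@(0,0):E
t=6: a0@(2,2):NE a1@(0,0):W a2@(3,0):NW a3@(1,3):SW a4@(1,3):S a5@(0,1):E
t=7: a0@(1,3):NE a1@(0,3):W a2@(2,3):NW a3@(2,2):SW a4@(2,3):S a5@(0,2):E
t=8: a0@(0,0):NE a1@(0,2):W a2@(1,2):NW a3@(3,1):SW a4@(3,3):S a5@(0,3):E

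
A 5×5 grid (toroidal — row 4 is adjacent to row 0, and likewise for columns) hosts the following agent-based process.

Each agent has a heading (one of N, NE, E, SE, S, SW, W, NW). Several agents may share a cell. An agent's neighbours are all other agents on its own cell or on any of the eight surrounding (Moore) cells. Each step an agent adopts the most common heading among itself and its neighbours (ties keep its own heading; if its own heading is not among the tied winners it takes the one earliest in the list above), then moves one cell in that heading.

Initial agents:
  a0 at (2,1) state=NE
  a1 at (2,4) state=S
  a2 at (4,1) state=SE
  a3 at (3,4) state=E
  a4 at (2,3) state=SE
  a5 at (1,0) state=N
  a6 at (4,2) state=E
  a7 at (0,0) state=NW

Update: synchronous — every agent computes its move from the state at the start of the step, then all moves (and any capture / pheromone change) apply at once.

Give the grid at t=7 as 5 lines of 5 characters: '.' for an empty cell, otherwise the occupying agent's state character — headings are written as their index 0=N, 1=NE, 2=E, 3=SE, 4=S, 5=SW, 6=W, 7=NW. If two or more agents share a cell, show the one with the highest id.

...3.
...3.
.....
22..2
2....

t=1: a0@(1,2):NE a1@(3,4):S a2@(0,2):SE a3@(3,0):E a4@(3,4):SE a5@(0,0):N a6@(4,3):E a7@(4,4):NW
t=2: a0@(0,3):NE a1@(3,0):E a2@(1,3):SE a3@(3,1):E a4@(3,0):E a5@(4,0):N a6@(0,4):SE a7@(4,0):E
t=3: a0@(1,4):SE a1@(3,1):E a2@(2,4):SE a3@(3,2):E a4@(3,1):E a5@(4,1):E a6@(1,0):SE a7@(4,1):E
t=4: a0@(2,0):SE a1@(3,2):E a2@(3,0):SE a3@(3,3):E a4@(3,2):E a5@(4,2):E a6@(2,1):SE a7@(4,2):E
t=5: a0@(3,1):SE a1@(3,3):E a2@(4,1):SE a3@(3,4):E a4@(3,3):E a5@(4,3):E a6@(3,2):SE a7@(4,3):E
t=6: a0@(4,2):SE a1@(3,4):E a2@(0,2):SE a3@(3,0):E a4@(3,4):E a5@(4,4):E a6@(3,3):E a7@(4,4):E
t=7: a0@(0,3):SE a1@(3,0):E a2@(1,3):SE a3@(3,1):E a4@(3,0):E a5@(4,0):E a6@(3,4):E a7@(4,0):E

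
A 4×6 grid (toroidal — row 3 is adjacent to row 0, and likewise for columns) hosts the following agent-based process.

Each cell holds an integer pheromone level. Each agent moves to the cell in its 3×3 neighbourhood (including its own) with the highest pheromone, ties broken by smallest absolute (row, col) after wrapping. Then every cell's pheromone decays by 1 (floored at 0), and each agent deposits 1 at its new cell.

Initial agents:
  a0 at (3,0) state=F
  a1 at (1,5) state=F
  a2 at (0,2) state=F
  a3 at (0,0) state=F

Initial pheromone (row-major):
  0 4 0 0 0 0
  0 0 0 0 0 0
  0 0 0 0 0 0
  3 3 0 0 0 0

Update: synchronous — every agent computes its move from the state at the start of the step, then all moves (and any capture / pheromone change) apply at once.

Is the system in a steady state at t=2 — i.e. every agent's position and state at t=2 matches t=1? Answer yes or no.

t=1: a0@(0,1) a1@(0,0) a2@(0,1) a3@(0,1) | pheromone: 1 6 0 0 0 0 / 0 0 0 0 0 0 / 0 0 0 0 0 0 / 2 2 0 0 0 0
t=2: a0@(0,1) a1@(0,1) a2@(0,1) a3@(0,1) | pheromone: 0 9 0 0 0 0 / 0 0 0 0 0 0 / 0 0 0 0 0 0 / 1 1 0 0 0 0

no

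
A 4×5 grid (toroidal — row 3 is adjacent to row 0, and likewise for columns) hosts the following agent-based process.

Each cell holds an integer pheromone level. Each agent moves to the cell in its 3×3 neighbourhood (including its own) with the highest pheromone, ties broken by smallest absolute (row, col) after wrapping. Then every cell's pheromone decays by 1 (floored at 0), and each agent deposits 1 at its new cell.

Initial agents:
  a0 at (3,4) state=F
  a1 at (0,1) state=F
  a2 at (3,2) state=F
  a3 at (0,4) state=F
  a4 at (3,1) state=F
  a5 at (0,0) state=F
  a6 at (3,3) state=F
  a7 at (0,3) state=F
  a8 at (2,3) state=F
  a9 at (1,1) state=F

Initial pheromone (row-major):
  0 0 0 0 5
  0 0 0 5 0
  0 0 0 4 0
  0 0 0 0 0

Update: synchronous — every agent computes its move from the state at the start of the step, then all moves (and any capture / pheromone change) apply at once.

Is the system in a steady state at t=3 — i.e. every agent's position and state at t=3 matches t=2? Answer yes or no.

t=1: a0@(0,4) a1@(0,0) a2@(2,3) a3@(0,4) a4@(0,0) a5@(0,4) a6@(0,4) a7@(0,4) a8@(1,3) a9@(0,0) | pheromone: 3 0 0 0 9 / 0 0 0 5 0 / 0 0 0 4 0 / 0 0 0 0 0
t=2: a0@(0,4) a1@(0,4) a2@(1,3) a3@(0,4) a4@(0,4) a5@(0,4) a6@(0,4) a7@(0,4) a8@(0,4) a9@(0,4) | pheromone: 2 0 0 0 17 / 0 0 0 5 0 / 0 0 0 3 0 / 0 0 0 0 0
t=3: a0@(0,4) a1@(0,4) a2@(0,4) a3@(0,4) a4@(0,4) a5@(0,4) a6@(0,4) a7@(0,4) a8@(0,4) a9@(0,4) | pheromone: 1 0 0 0 26 / 0 0 0 4 0 / 0 0 0 2 0 / 0 0 0 0 0

no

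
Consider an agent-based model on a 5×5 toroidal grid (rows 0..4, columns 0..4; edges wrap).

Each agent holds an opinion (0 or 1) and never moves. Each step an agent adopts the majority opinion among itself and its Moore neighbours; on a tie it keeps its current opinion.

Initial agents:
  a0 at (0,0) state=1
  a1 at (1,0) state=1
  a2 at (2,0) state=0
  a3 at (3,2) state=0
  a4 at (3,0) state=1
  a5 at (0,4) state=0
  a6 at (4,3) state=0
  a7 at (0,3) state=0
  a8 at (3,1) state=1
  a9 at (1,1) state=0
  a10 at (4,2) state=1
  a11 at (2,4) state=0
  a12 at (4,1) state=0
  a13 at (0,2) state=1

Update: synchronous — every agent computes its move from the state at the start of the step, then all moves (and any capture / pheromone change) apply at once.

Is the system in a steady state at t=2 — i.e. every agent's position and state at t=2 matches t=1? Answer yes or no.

no

t=1: a0@(0,0):0 a1@(1,0):0 a2@(2,0):0 a3@(3,2):0 a4@(3,0):0 a5@(0,4):0 a6@(4,3):0 a7@(0,3):0 a8@(3,1):1 a9@(1,1):1 a10@(4,2):0 a11@(2,4):0 a12@(4,1):1 a13@(0,2):0
t=2: a0@(0,0):0 a1@(1,0):0 a2@(2,0):0 a3@(3,2):0 a4@(3,0):0 a5@(0,4):0 a6@(4,3):0 a7@(0,3):0 a8@(3,1):0 a9@(1,1):0 a10@(4,2):0 a11@(2,4):0 a12@(4,1):0 a13@(0,2):0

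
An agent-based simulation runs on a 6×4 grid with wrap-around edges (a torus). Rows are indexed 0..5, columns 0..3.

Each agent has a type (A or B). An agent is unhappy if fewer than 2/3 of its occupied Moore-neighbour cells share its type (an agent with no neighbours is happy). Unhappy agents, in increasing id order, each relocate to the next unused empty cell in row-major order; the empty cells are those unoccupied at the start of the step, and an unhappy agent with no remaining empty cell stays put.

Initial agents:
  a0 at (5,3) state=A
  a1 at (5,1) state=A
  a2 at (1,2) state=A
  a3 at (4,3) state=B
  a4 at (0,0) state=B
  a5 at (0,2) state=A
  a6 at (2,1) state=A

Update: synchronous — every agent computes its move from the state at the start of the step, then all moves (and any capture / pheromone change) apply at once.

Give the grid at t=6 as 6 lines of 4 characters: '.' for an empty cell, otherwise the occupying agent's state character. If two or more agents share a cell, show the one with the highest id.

t=1: a0@(0,1):A a1@(0,3):A a2@(1,2):A a3@(1,0):B a4@(1,1):B a5@(0,2):A a6@(2,1):A
t=2: a0@(0,0):A a1@(0,3):A a2@(1,2):A a3@(1,3):B a4@(2,0):B a5@(0,2):A a6@(2,2):A
t=3: a0@(0,1):A a1@(0,3):A a2@(1,2):A a3@(1,0):B a4@(2,0):B a5@(0,2):A a6@(1,1):A
t=4: a0@(0,1):A a1@(0,3):A a2@(1,2):A a3@(0,0):B a4@(1,3):B a5@(0,2):A a6@(2,1):A
t=5: a0@(0,1):A a1@(1,0):A a2@(1,2):A a3@(1,1):B a4@(2,0):B a5@(0,2):A a6@(2,1):A
t=6: a0@(0,1):A a1@(0,0):A a2@(1,2):A a3@(0,3):B a4@(1,3):B a5@(0,2):A a6@(2,2):A

AAAB
..AB
..A.
....
....
....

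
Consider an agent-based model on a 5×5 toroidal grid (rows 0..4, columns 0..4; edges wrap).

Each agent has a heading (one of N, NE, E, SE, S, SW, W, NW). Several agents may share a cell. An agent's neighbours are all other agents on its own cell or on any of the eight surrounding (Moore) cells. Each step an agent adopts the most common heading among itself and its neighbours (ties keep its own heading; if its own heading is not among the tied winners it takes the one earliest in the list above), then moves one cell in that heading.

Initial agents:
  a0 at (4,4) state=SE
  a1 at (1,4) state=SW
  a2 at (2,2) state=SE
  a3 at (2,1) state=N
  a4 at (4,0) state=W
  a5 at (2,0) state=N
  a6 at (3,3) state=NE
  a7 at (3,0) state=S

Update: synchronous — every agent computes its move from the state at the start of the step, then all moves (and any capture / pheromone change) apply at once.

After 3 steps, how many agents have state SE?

t=1: a0@(0,0):SE a1@(2,3):SW a2@(3,3):SE a3@(1,1):N a4@(4,4):W a5@(1,0):N a6@(4,4):SE a7@(2,0):N
t=2: a0@(1,1):SE a1@(3,2):SW a2@(4,4):SE a3@(0,1):N a4@(0,0):SE a5@(0,0):N a6@(0,0):SE a7@(1,0):N
t=3: a0@(2,2):SE a1@(4,1):SW a2@(0,0):SE a3@(4,1):N a4@(1,1):SE a5@(1,1):SE a6@(1,1):SE a7@(0,0):N

5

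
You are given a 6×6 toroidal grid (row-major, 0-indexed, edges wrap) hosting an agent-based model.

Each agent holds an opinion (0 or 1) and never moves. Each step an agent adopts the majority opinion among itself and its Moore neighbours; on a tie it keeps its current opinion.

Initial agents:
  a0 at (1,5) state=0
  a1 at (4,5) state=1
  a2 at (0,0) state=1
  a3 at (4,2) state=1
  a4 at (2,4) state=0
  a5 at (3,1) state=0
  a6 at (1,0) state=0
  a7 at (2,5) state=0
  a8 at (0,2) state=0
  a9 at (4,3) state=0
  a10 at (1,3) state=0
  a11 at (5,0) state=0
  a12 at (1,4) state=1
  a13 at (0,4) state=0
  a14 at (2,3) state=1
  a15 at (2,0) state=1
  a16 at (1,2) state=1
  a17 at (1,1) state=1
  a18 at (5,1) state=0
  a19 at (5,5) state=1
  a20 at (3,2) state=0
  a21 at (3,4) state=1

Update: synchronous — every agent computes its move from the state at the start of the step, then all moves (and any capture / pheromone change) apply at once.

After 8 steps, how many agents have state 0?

19

t=1: a0@(1,5):0 a1@(4,5):1 a2@(0,0):0 a3@(4,2):0 a4@(2,4):0 a5@(3,1):0 a6@(1,0):0 a7@(2,5):0 a8@(0,2):0 a9@(4,3):0 a10@(1,3):0 a11@(5,0):1 a12@(1,4):0 a13@(0,4):0 a14@(2,3):1 a15@(2,0):0 a16@(1,2):1 a17@(1,1):1 a18@(5,1):0 a19@(5,5):1 a20@(3,2):0 a21@(3,4):1
t=2: a0@(1,5):0 a1@(4,5):1 a2@(0,0):0 a3@(4,2):0 a4@(2,4):0 a5@(3,1):0 a6@(1,0):0 a7@(2,5):0 a8@(0,2):0 a9@(4,3):0 a10@(1,3):0 a11@(5,0):1 a12@(1,4):0 a13@(0,4):0 a14@(2,3):0 a15@(2,0):0 a16@(1,2):1 a17@(1,1):0 a18@(5,1):0 a19@(5,5):1 a20@(3,2):0 a21@(3,4):1
t=3: a0@(1,5):0 a1@(4,5):1 a2@(0,0):0 a3@(4,2):0 a4@(2,4):0 a5@(3,1):0 a6@(1,0):0 a7@(2,5):0 a8@(0,2):0 a9@(4,3):0 a10@(1,3):0 a11@(5,0):1 a12@(1,4):0 a13@(0,4):0 a14@(2,3):0 a15@(2,0):0 a16@(1,2):0 a17@(1,1):0 a18@(5,1):0 a19@(5,5):1 a20@(3,2):0 a21@(3,4):0
t=4: (unchanged — steady state)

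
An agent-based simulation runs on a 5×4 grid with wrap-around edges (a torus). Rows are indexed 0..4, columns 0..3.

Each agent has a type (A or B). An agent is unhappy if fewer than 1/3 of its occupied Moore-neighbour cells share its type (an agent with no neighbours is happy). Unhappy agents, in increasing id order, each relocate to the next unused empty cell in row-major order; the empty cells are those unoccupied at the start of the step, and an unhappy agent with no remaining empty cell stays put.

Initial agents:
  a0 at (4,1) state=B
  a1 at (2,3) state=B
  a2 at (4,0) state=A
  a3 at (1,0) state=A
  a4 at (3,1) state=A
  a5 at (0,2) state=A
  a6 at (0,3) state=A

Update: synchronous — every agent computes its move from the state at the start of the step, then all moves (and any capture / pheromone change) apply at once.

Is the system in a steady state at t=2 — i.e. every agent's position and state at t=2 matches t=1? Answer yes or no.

no

t=1: a0@(0,0):B a1@(0,1):B a2@(4,0):A a3@(1,0):A a4@(3,1):A a5@(0,2):A a6@(0,3):A
t=2: a0@(1,1):B a1@(1,2):B a2@(4,0):A a3@(1,0):A a4@(3,1):A a5@(0,2):A a6@(0,3):A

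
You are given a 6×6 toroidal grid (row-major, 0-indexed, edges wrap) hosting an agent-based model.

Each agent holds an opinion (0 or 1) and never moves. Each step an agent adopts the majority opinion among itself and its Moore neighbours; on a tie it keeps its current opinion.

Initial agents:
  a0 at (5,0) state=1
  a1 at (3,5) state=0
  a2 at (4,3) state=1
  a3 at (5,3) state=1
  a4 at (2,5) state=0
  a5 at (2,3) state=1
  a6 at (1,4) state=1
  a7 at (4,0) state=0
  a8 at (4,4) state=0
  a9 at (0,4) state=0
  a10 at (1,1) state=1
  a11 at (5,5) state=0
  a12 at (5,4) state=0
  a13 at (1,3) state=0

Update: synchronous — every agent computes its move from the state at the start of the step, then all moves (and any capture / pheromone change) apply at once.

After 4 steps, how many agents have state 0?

t=1: a0@(5,0):0 a1@(3,5):0 a2@(4,3):1 a3@(5,3):0 a4@(2,5):0 a5@(2,3):1 a6@(1,4):0 a7@(4,0):0 a8@(4,4):0 a9@(0,4):0 a10@(1,1):1 a11@(5,5):0 a12@(5,4):0 a13@(1,3):0
t=2: a0@(5,0):0 a1@(3,5):0 a2@(4,3):0 a3@(5,3):0 a4@(2,5):0 a5@(2,3):0 a6@(1,4):0 a7@(4,0):0 a8@(4,4):0 a9@(0,4):0 a10@(1,1):1 a11@(5,5):0 a12@(5,4):0 a13@(1,3):0
t=3: (unchanged — steady state)

13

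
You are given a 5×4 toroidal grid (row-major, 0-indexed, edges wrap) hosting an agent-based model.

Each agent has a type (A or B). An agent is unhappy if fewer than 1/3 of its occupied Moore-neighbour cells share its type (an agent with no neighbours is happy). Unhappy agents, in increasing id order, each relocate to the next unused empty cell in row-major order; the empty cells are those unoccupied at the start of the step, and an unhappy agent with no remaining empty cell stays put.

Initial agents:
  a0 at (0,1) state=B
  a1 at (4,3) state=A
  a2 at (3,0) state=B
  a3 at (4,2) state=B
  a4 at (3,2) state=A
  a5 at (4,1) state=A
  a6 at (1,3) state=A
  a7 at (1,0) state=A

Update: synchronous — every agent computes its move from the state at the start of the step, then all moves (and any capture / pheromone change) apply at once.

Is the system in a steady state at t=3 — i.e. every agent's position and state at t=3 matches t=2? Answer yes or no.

t=1: a0@(0,1):B a1@(4,3):A a2@(0,0):B a3@(0,2):B a4@(3,2):A a5@(0,3):A a6@(1,3):A a7@(1,0):A
t=2: a0@(0,1):B a1@(4,3):A a2@(1,1):B a3@(1,2):B a4@(3,2):A a5@(0,3):A a6@(1,3):A a7@(1,0):A
t=3: (unchanged — steady state)

yes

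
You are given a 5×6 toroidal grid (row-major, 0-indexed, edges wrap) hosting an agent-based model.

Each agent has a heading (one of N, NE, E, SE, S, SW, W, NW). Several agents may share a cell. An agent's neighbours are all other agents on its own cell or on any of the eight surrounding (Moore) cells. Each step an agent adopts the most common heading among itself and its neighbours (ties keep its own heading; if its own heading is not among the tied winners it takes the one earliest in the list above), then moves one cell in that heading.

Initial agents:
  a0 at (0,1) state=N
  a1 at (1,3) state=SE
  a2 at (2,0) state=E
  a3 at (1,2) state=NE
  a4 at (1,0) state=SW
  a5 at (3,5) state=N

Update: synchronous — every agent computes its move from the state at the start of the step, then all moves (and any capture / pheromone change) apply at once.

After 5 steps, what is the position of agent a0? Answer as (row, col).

(0, 1)

t=1: a0@(4,1):N a1@(2,4):SE a2@(2,1):E a3@(0,3):NE a4@(2,5):SW a5@(2,5):N
t=2: a0@(3,1):N a1@(3,5):SE a2@(2,2):E a3@(4,4):NE a4@(3,4):SW a5@(1,5):N
t=3: a0@(2,1):N a1@(4,0):SE a2@(2,3):E a3@(3,5):NE a4@(4,3):SW a5@(0,5):N
t=4: a0@(1,1):N a1@(0,1):SE a2@(2,4):E a3@(2,0):NE a4@(0,2):SW a5@(4,5):N
t=5: a0@(0,1):N a1@(1,2):SE a2@(2,5):E a3@(1,1):NE a4@(1,1):SW a5@(3,5):N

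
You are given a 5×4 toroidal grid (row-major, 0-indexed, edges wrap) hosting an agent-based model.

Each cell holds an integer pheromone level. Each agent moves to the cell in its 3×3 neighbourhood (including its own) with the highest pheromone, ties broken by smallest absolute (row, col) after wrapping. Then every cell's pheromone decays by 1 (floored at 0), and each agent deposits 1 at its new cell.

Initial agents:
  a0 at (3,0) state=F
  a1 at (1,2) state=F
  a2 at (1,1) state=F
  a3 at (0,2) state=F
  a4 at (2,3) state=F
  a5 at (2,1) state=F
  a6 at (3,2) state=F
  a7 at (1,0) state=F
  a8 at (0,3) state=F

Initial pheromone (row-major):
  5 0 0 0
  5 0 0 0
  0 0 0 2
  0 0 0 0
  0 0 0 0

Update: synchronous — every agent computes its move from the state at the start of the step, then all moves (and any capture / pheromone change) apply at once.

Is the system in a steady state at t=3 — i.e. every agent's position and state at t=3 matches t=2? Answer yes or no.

no

t=1: a0@(2,3) a1@(2,3) a2@(0,0) a3@(0,1) a4@(1,0) a5@(1,0) a6@(2,3) a7@(0,0) a8@(0,0) | pheromone: 7 1 0 0 / 6 0 0 0 / 0 0 0 4 / 0 0 0 0 / 0 0 0 0
t=2: a0@(1,0) a1@(1,0) a2@(0,0) a3@(0,0) a4@(0,0) a5@(0,0) a6@(1,0) a7@(0,0) a8@(0,0) | pheromone: 12 0 0 0 / 8 0 0 0 / 0 0 0 3 / 0 0 0 0 / 0 0 0 0
t=3: a0@(0,0) a1@(0,0) a2@(0,0) a3@(0,0) a4@(0,0) a5@(0,0) a6@(0,0) a7@(0,0) a8@(0,0) | pheromone: 20 0 0 0 / 7 0 0 0 / 0 0 0 2 / 0 0 0 0 / 0 0 0 0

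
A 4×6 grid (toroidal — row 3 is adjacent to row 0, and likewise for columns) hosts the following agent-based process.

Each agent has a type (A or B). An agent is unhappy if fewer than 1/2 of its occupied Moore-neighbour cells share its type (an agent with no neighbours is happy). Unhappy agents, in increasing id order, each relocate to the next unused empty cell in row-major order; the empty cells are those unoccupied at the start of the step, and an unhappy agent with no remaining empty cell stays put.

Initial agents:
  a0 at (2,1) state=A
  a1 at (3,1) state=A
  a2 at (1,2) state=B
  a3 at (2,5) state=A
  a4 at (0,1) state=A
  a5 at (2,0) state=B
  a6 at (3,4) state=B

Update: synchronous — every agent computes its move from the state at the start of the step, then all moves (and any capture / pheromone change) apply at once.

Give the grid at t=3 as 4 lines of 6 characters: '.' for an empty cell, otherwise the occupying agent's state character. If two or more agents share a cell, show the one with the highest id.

AAB.BB
.A....
......
.A....

t=1: a0@(0,0):A a1@(3,1):A a2@(0,2):B a3@(0,3):A a4@(0,1):A a5@(0,4):B a6@(0,5):B
t=2: a0@(0,0):A a1@(3,1):A a2@(1,0):B a3@(1,1):A a4@(0,1):A a5@(0,4):B a6@(0,5):B
t=3: a0@(0,0):A a1@(3,1):A a2@(0,2):B a3@(1,1):A a4@(0,1):A a5@(0,4):B a6@(0,5):B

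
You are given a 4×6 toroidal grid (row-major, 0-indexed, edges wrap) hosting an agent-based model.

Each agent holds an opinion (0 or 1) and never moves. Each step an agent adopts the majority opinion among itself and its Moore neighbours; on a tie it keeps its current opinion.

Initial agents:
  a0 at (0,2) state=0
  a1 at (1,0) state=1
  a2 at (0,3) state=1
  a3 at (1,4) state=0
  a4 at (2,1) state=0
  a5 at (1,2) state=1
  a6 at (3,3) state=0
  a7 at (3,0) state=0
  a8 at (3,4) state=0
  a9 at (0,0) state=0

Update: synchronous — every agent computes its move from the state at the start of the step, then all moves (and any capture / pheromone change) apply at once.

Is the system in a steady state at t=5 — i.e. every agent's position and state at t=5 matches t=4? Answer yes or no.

yes

t=1: a0@(0,2):0 a1@(1,0):0 a2@(0,3):0 a3@(1,4):0 a4@(2,1):0 a5@(1,2):1 a6@(3,3):0 a7@(3,0):0 a8@(3,4):0 a9@(0,0):0
t=2: a0@(0,2):0 a1@(1,0):0 a2@(0,3):0 a3@(1,4):0 a4@(2,1):0 a5@(1,2):0 a6@(3,3):0 a7@(3,0):0 a8@(3,4):0 a9@(0,0):0
t=3: (unchanged — steady state)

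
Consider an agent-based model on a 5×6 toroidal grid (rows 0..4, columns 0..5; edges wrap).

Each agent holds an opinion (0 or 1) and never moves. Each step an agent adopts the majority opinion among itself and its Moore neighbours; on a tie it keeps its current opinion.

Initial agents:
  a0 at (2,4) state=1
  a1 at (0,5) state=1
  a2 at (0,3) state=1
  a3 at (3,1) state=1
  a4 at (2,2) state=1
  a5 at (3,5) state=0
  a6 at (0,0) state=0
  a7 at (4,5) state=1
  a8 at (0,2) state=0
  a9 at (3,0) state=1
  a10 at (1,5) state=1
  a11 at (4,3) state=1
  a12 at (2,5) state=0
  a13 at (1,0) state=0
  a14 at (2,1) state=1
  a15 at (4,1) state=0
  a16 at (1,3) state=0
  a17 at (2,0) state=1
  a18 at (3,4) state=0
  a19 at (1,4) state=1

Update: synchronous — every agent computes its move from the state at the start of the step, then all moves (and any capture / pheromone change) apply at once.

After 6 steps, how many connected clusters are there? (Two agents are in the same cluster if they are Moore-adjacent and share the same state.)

t=1: a0@(2,4):0 a1@(0,5):1 a2@(0,3):1 a3@(3,1):1 a4@(2,2):1 a5@(3,5):1 a6@(0,0):0 a7@(4,5):1 a8@(0,2):0 a9@(3,0):1 a10@(1,5):1 a11@(4,3):1 a12@(2,5):1 a13@(1,0):1 a14@(2,1):1 a15@(4,1):0 a16@(1,3):1 a17@(2,0):1 a18@(3,4):0 a19@(1,4):1
t=2: a0@(2,4):1 a1@(0,5):1 a2@(0,3):1 a3@(3,1):1 a4@(2,2):1 a5@(3,5):1 a6@(0,0):1 a7@(4,5):1 a8@(0,2):1 a9@(3,0):1 a10@(1,5):1 a11@(4,3):1 a12@(2,5):1 a13@(1,0):1 a14@(2,1):1 a15@(4,1):0 a16@(1,3):1 a17@(2,0):1 a18@(3,4):1 a19@(1,4):1
t=3: a0@(2,4):1 a1@(0,5):1 a2@(0,3):1 a3@(3,1):1 a4@(2,2):1 a5@(3,5):1 a6@(0,0):1 a7@(4,5):1 a8@(0,2):1 a9@(3,0):1 a10@(1,5):1 a11@(4,3):1 a12@(2,5):1 a13@(1,0):1 a14@(2,1):1 a15@(4,1):1 a16@(1,3):1 a17@(2,0):1 a18@(3,4):1 a19@(1,4):1
t=4: (unchanged — steady state)

1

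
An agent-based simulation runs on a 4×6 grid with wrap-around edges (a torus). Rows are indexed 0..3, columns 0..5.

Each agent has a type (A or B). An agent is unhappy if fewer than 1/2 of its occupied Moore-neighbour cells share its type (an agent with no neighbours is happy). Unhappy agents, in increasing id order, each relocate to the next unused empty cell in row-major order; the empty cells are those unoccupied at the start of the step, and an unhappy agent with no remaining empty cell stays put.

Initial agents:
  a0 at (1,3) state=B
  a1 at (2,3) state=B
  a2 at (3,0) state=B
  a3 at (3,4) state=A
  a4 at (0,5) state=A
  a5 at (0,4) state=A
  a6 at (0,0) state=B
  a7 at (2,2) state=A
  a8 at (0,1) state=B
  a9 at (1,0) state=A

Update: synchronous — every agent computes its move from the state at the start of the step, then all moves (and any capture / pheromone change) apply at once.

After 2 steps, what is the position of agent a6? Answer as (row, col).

t=1: a0@(0,2):B a1@(0,3):B a2@(3,0):B a3@(3,4):A a4@(0,5):A a5@(0,4):A a6@(0,0):B a7@(1,1):A a8@(0,1):B a9@(1,2):A
t=2: a0@(0,2):B a1@(1,0):B a2@(3,0):B a3@(3,4):A a4@(0,5):A a5@(0,4):A a6@(0,0):B a7@(1,3):A a8@(0,1):B a9@(1,4):A

(0, 0)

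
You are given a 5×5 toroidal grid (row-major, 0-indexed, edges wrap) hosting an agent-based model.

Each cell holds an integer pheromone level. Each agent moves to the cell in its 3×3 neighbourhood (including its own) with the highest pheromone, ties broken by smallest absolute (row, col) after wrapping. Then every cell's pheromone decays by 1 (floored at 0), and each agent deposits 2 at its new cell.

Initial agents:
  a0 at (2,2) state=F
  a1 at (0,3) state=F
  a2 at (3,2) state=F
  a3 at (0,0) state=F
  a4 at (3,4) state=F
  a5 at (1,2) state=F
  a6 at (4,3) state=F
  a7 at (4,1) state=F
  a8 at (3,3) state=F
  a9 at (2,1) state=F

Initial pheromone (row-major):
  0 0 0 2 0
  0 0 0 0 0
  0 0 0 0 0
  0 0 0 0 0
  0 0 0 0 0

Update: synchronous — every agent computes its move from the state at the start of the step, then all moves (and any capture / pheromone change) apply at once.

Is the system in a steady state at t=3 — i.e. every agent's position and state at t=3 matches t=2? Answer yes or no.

t=1: a0@(1,1) a1@(0,3) a2@(2,1) a3@(0,0) a4@(2,0) a5@(0,3) a6@(0,3) a7@(0,0) a8@(2,2) a9@(1,0) | pheromone: 4 0 0 7 0 / 2 2 0 0 0 / 2 2 2 0 0 / 0 0 0 0 0 / 0 0 0 0 0
t=2: a0@(0,0) a1@(0,3) a2@(1,0) a3@(0,0) a4@(1,0) a5@(0,3) a6@(0,3) a7@(0,0) a8@(1,1) a9@(0,0) | pheromone: 11 0 0 12 0 / 5 3 0 0 0 / 1 1 1 0 0 / 0 0 0 0 0 / 0 0 0 0 0
t=3: a0@(0,0) a1@(0,3) a2@(0,0) a3@(0,0) a4@(0,0) a5@(0,3) a6@(0,3) a7@(0,0) a8@(0,0) a9@(0,0) | pheromone: 24 0 0 17 0 / 4 2 0 0 0 / 0 0 0 0 0 / 0 0 0 0 0 / 0 0 0 0 0

no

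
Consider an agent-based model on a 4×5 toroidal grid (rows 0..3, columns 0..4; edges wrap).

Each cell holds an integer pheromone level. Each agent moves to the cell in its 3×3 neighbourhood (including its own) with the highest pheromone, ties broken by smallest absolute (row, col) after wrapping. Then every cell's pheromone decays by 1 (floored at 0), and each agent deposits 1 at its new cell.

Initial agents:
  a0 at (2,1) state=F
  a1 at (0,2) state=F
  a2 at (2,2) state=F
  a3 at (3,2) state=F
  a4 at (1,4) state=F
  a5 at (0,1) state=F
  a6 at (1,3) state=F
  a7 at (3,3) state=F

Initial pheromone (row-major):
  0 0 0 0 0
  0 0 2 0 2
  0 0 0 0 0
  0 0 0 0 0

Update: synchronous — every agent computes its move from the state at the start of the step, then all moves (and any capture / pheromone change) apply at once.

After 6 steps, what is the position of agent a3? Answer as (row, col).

t=1: a0@(1,2) a1@(1,2) a2@(1,2) a3@(0,1) a4@(1,4) a5@(1,2) a6@(1,2) a7@(0,2) | pheromone: 0 1 1 0 0 / 0 0 6 0 2 / 0 0 0 0 0 / 0 0 0 0 0
t=2: a0@(1,2) a1@(1,2) a2@(1,2) a3@(1,2) a4@(1,4) a5@(1,2) a6@(1,2) a7@(1,2) | pheromone: 0 0 0 0 0 / 0 0 12 0 2 / 0 0 0 0 0 / 0 0 0 0 0
t=3: a0@(1,2) a1@(1,2) a2@(1,2) a3@(1,2) a4@(1,4) a5@(1,2) a6@(1,2) a7@(1,2) | pheromone: 0 0 0 0 0 / 0 0 18 0 2 / 0 0 0 0 0 / 0 0 0 0 0
t=4: a0@(1,2) a1@(1,2) a2@(1,2) a3@(1,2) a4@(1,4) a5@(1,2) a6@(1,2) a7@(1,2) | pheromone: 0 0 0 0 0 / 0 0 24 0 2 / 0 0 0 0 0 / 0 0 0 0 0
t=5: a0@(1,2) a1@(1,2) a2@(1,2) a3@(1,2) a4@(1,4) a5@(1,2) a6@(1,2) a7@(1,2) | pheromone: 0 0 0 0 0 / 0 0 30 0 2 / 0 0 0 0 0 / 0 0 0 0 0
t=6: a0@(1,2) a1@(1,2) a2@(1,2) a3@(1,2) a4@(1,4) a5@(1,2) a6@(1,2) a7@(1,2) | pheromone: 0 0 0 0 0 / 0 0 36 0 2 / 0 0 0 0 0 / 0 0 0 0 0

(1, 2)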